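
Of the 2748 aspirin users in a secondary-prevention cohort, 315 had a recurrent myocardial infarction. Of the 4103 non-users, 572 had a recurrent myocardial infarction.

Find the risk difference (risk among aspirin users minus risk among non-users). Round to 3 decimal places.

-0.025

risk, aspirin users = 315/2748 = 0.1146
risk, non-users = 572/4103 = 0.1394
risk difference = 0.1146 − 0.1394 = -0.025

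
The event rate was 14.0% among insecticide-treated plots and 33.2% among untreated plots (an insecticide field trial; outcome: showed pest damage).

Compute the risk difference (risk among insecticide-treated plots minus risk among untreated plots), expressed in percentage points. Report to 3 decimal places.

risk difference = 0.1400 − 0.3320 = -0.1920 → -19.200 percentage points

RD = -19.200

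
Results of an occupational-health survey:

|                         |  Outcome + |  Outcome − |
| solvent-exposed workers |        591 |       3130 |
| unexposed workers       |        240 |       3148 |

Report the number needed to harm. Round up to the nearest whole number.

risk, solvent-exposed workers = 591/3721 = 0.158828
risk, unexposed workers = 240/3388 = 0.070838
absolute risk difference = 0.087990
1 / 0.087990 = 11.365 → round up → 12

12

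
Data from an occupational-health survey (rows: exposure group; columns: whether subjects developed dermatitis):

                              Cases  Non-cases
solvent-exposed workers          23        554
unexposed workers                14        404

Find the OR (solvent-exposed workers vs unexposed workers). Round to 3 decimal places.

OR = 1.198

odds, solvent-exposed workers = 23/554 = 0.04152
odds, unexposed workers = 14/404 = 0.03465
OR = 0.04152 / 0.03465 = 1.198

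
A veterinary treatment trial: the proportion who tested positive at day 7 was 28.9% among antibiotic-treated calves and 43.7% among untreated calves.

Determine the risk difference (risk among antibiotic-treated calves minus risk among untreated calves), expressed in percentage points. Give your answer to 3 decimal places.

-14.800

risk difference = 0.2890 − 0.4370 = -0.1480 → -14.800 percentage points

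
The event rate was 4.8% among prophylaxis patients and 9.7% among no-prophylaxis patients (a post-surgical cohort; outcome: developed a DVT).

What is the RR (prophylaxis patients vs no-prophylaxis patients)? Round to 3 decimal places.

RR = 0.04800 / 0.09700 = 0.495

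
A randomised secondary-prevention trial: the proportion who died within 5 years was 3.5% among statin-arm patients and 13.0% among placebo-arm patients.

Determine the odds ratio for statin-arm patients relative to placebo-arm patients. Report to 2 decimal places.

odds, statin-arm patients = 0.03500/0.96500 = 0.03627
odds, placebo-arm patients = 0.13000/0.87000 = 0.14943
OR = 0.03627 / 0.14943 = 0.24

0.24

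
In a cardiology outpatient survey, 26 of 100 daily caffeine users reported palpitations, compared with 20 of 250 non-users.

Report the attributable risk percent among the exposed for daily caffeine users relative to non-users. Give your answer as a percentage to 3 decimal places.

risk, daily caffeine users = 26/100 = 0.2600
risk, non-users = 20/250 = 0.0800
AR% = (0.2600 − 0.0800) / 0.2600 = 0.6923 → 69.231%

69.231%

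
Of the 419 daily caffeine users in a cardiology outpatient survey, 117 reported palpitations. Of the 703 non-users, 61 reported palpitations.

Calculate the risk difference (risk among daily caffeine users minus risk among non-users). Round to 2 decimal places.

RD: 0.19

risk, daily caffeine users = 117/419 = 0.2792
risk, non-users = 61/703 = 0.0868
risk difference = 0.2792 − 0.0868 = 0.19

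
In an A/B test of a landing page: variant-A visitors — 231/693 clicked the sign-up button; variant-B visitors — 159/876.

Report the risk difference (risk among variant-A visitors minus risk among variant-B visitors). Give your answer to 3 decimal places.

risk, variant-A visitors = 231/693 = 0.3333
risk, variant-B visitors = 159/876 = 0.1815
risk difference = 0.3333 − 0.1815 = 0.152

RD ≈ 0.152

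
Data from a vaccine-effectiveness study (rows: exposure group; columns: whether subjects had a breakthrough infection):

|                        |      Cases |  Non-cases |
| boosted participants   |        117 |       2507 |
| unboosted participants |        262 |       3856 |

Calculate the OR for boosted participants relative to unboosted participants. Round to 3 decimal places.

odds, boosted participants = 117/2507 = 0.04667
odds, unboosted participants = 262/3856 = 0.06795
OR = 0.04667 / 0.06795 = 0.687

0.687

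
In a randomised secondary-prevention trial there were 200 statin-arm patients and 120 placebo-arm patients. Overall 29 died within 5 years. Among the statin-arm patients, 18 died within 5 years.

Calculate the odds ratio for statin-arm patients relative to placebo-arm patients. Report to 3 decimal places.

statin-arm patients without the outcome: 200 − 18 = 182
placebo-arm patients with the outcome: 29 − 18 = 11
placebo-arm patients without the outcome: 120 − 11 = 109
odds, statin-arm patients = 18/182 = 0.0989
odds, placebo-arm patients = 11/109 = 0.1009
OR = 0.0989 / 0.1009 = 0.980

OR ≈ 0.980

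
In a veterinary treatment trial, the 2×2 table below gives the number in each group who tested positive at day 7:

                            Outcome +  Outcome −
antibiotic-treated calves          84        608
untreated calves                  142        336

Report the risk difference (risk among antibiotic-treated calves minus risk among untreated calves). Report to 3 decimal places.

risk, antibiotic-treated calves = 84/692 = 0.1214
risk, untreated calves = 142/478 = 0.2971
risk difference = 0.1214 − 0.2971 = -0.176

RD: -0.176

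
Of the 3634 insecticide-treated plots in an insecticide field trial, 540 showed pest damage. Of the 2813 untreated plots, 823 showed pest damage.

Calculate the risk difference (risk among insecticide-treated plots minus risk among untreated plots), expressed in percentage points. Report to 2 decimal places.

-14.40

risk, insecticide-treated plots = 540/3634 = 0.1486
risk, untreated plots = 823/2813 = 0.2926
risk difference = 0.1486 − 0.2926 = -0.1440 → -14.40 percentage points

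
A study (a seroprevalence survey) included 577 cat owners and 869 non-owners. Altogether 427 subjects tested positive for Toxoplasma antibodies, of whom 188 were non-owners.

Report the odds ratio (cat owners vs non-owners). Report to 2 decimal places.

cat owners with the outcome: 427 − 188 = 239
cat owners without the outcome: 577 − 239 = 338
non-owners without the outcome: 869 − 188 = 681
odds, cat owners = 239/338 = 0.7071
odds, non-owners = 188/681 = 0.2761
OR = 0.7071 / 0.2761 = 2.56

OR = 2.56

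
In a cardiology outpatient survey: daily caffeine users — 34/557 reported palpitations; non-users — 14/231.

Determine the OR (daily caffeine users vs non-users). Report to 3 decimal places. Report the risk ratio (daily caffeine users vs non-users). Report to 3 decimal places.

odds, daily caffeine users = 34/523 = 0.0650
odds, non-users = 14/217 = 0.0645
OR = 0.0650 / 0.0645 = 1.008
risk, daily caffeine users = 34/557 = 0.0610
risk, non-users = 14/231 = 0.0606
RR = 0.0610 / 0.0606 = 1.007

OR = 1.008; RR = 1.007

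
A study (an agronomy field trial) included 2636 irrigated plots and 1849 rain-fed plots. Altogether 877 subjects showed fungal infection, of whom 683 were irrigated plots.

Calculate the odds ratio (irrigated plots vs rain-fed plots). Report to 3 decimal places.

OR ≈ 2.983

irrigated plots without the outcome: 2636 − 683 = 1953
rain-fed plots with the outcome: 877 − 683 = 194
rain-fed plots without the outcome: 1849 − 194 = 1655
OR = (683 × 1655) / (1953 × 194) = 1130365/378882 ≈ 2.983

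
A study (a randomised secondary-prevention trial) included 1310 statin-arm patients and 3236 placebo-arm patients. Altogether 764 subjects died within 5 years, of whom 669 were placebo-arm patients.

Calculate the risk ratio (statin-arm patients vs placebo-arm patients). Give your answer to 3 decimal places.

statin-arm patients with the outcome: 764 − 669 = 95
statin-arm patients without the outcome: 1310 − 95 = 1215
placebo-arm patients without the outcome: 3236 − 669 = 2567
risk, statin-arm patients = 95/1310 = 0.0725
risk, placebo-arm patients = 669/3236 = 0.2067
RR = 0.0725 / 0.2067 = 0.351

RR ≈ 0.351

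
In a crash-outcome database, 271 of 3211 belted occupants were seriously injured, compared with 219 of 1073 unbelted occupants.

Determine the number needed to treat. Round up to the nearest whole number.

NNT: 9

risk, belted occupants = 271/3211 = 0.084397
risk, unbelted occupants = 219/1073 = 0.204101
absolute risk difference = 0.119703
1 / 0.119703 = 8.354 → round up → 9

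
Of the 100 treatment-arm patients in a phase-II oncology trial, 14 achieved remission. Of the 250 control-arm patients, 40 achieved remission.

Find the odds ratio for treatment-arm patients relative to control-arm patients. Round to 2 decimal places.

OR = (14 × 210) / (86 × 40) = 2940/3440 ≈ 0.85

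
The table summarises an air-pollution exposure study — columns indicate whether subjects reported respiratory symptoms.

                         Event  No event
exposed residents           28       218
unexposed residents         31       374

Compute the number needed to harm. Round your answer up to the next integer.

27

risk, exposed residents = 28/246 = 0.113821
risk, unexposed residents = 31/405 = 0.076543
absolute risk difference = 0.037278
1 / 0.037278 = 26.825 → round up → 27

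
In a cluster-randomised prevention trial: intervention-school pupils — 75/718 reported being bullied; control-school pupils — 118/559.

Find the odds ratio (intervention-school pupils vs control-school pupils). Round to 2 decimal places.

OR ≈ 0.44

odds, intervention-school pupils = 75/643 = 0.1166
odds, control-school pupils = 118/441 = 0.2676
OR = 0.1166 / 0.2676 = 0.44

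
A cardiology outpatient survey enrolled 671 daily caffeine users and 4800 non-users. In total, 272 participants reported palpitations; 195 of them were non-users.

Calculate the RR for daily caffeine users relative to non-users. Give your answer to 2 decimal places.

daily caffeine users with the outcome: 272 − 195 = 77
daily caffeine users without the outcome: 671 − 77 = 594
non-users without the outcome: 4800 − 195 = 4605
risk, daily caffeine users = 77/671 = 0.11475
risk, non-users = 195/4800 = 0.04063
RR = 0.11475 / 0.04063 = 2.82

2.82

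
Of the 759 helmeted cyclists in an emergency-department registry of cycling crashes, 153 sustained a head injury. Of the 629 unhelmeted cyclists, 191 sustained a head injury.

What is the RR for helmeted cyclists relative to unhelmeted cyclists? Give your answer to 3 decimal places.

0.664

risk, helmeted cyclists = 153/759 = 0.2016
risk, unhelmeted cyclists = 191/629 = 0.3037
RR = 0.2016 / 0.3037 = 0.664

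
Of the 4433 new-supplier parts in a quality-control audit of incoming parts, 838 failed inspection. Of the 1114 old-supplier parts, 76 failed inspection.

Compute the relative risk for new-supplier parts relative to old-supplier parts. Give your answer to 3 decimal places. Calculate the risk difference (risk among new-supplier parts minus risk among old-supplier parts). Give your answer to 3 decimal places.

risk, new-supplier parts = 838/4433 = 0.1890
risk, old-supplier parts = 76/1114 = 0.0682
RR = 0.1890 / 0.0682 = 2.771
risk difference = 0.1890 − 0.0682 = 0.121

RR = 2.771; RD = 0.121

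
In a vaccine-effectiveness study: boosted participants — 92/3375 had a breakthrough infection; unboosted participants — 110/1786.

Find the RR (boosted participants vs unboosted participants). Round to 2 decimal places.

RR = 0.44

risk, boosted participants = 92/3375 = 0.02726
risk, unboosted participants = 110/1786 = 0.06159
RR = 0.02726 / 0.06159 = 0.44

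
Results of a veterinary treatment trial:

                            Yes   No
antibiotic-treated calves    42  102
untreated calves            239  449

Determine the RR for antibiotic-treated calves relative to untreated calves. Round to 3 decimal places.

risk, antibiotic-treated calves = 42/144 = 0.2917
risk, untreated calves = 239/688 = 0.3474
RR = 0.2917 / 0.3474 = 0.840

0.840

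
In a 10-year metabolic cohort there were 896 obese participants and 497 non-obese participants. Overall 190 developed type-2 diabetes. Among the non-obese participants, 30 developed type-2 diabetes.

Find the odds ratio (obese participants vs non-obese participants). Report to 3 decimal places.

OR ≈ 3.384

obese participants with the outcome: 190 − 30 = 160
obese participants without the outcome: 896 − 160 = 736
non-obese participants without the outcome: 497 − 30 = 467
OR = (160 × 467) / (736 × 30) = 74720/22080 ≈ 3.384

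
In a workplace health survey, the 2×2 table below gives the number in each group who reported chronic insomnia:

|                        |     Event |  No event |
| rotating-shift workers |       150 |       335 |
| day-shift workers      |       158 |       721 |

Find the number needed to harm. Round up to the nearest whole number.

risk, rotating-shift workers = 150/485 = 0.309278
risk, day-shift workers = 158/879 = 0.179750
absolute risk difference = 0.129529
1 / 0.129529 = 7.720 → round up → 8

8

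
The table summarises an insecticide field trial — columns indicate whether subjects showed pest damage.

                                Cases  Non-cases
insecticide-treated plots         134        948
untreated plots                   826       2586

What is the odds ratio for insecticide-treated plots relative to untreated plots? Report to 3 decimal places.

OR = (134 × 2586) / (948 × 826) = 346524/783048 ≈ 0.443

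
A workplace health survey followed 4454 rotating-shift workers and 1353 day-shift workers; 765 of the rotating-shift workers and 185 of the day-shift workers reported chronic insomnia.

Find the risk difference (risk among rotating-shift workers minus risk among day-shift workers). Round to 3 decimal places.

risk, rotating-shift workers = 765/4454 = 0.1718
risk, day-shift workers = 185/1353 = 0.1367
risk difference = 0.1718 − 0.1367 = 0.035

RD = 0.035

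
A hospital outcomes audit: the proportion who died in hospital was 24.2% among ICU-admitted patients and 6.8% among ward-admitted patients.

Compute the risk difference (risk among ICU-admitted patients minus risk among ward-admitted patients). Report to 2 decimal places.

risk difference = 0.2420 − 0.0680 = 0.17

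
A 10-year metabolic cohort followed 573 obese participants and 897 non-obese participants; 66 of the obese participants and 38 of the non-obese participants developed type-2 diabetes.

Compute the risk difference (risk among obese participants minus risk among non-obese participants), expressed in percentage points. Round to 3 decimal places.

RD: 7.282

risk, obese participants = 66/573 = 0.11518
risk, non-obese participants = 38/897 = 0.04236
risk difference = 0.11518 − 0.04236 = 0.07282 → 7.282 percentage points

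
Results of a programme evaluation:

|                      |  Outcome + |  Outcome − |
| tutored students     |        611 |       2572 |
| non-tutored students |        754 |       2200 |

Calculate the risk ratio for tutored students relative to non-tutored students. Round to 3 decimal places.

RR: 0.752

risk, tutored students = 611/3183 = 0.1920
risk, non-tutored students = 754/2954 = 0.2552
RR = 0.1920 / 0.2552 = 0.752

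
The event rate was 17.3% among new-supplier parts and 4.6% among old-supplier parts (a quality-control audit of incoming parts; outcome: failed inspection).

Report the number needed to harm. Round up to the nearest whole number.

8

absolute risk difference = 0.127000
1 / 0.127000 = 7.874 → round up → 8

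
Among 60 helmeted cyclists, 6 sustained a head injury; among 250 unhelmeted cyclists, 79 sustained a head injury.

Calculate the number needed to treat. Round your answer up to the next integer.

risk, helmeted cyclists = 6/60 = 0.100000
risk, unhelmeted cyclists = 79/250 = 0.316000
absolute risk difference = 0.216000
1 / 0.216000 = 4.630 → round up → 5

NNT ≈ 5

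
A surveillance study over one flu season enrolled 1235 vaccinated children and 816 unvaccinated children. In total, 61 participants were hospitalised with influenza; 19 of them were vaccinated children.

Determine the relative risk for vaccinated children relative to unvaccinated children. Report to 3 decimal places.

vaccinated children without the outcome: 1235 − 19 = 1216
unvaccinated children with the outcome: 61 − 19 = 42
unvaccinated children without the outcome: 816 − 42 = 774
risk, vaccinated children = 19/1235 = 0.01538
risk, unvaccinated children = 42/816 = 0.05147
RR = 0.01538 / 0.05147 = 0.299

0.299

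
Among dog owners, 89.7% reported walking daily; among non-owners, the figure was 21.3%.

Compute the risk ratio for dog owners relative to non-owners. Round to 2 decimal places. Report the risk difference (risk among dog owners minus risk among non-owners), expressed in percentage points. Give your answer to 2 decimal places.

RR = 0.8970 / 0.2130 = 4.21
risk difference = 0.8970 − 0.2130 = 0.6840 → 68.40 percentage points

RR = 4.21; RD = 68.40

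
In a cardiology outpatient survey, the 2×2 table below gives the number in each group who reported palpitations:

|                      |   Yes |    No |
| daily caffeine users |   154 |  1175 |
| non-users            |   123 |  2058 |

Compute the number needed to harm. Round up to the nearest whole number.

17

risk, daily caffeine users = 154/1329 = 0.115877
risk, non-users = 123/2181 = 0.056396
absolute risk difference = 0.059480
1 / 0.059480 = 16.812 → round up → 17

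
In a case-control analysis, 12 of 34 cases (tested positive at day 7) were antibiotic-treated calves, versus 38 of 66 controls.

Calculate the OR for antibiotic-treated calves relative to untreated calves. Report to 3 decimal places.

OR = (12 × 28) / (38 × 22) = 336/836 ≈ 0.402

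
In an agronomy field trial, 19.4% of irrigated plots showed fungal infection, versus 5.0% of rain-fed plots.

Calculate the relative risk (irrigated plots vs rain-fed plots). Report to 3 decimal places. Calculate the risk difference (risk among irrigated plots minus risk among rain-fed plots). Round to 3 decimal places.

RR = 3.880; RD = 0.144

RR = 0.1940 / 0.0500 = 3.880
risk difference = 0.1940 − 0.0500 = 0.144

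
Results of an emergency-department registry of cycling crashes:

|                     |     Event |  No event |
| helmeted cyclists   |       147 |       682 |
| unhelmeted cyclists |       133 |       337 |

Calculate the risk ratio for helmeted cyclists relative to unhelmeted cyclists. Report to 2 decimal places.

risk, helmeted cyclists = 147/829 = 0.1773
risk, unhelmeted cyclists = 133/470 = 0.2830
RR = 0.1773 / 0.2830 = 0.63

RR: 0.63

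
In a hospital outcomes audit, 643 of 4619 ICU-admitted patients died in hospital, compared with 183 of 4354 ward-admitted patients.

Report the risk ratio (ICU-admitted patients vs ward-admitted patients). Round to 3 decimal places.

risk, ICU-admitted patients = 643/4619 = 0.13921
risk, ward-admitted patients = 183/4354 = 0.04203
RR = 0.13921 / 0.04203 = 3.312

RR ≈ 3.312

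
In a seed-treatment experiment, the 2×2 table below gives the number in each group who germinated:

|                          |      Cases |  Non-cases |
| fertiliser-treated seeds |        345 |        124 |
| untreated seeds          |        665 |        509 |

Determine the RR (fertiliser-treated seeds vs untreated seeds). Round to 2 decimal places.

risk, fertiliser-treated seeds = 345/469 = 0.7356
risk, untreated seeds = 665/1174 = 0.5664
RR = 0.7356 / 0.5664 = 1.30

RR ≈ 1.30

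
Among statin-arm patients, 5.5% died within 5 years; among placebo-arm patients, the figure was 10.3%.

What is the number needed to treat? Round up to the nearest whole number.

absolute risk difference = 0.048000
1 / 0.048000 = 20.833 → round up → 21

NNT ≈ 21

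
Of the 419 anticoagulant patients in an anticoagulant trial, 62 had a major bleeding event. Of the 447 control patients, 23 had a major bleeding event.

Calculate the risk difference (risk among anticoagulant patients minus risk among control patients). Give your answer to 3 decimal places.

risk, anticoagulant patients = 62/419 = 0.1480
risk, control patients = 23/447 = 0.0515
risk difference = 0.1480 − 0.0515 = 0.097

RD ≈ 0.097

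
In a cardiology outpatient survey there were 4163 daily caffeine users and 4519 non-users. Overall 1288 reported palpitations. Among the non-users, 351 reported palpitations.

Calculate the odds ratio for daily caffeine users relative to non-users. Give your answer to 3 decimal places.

3.449

daily caffeine users with the outcome: 1288 − 351 = 937
daily caffeine users without the outcome: 4163 − 937 = 3226
non-users without the outcome: 4519 − 351 = 4168
OR = (937 × 4168) / (3226 × 351) = 3905416/1132326 ≈ 3.449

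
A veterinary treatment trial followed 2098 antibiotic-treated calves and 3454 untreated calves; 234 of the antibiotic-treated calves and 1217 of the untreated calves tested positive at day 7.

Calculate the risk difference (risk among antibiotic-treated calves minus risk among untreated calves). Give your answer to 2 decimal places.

-0.24

risk, antibiotic-treated calves = 234/2098 = 0.1115
risk, untreated calves = 1217/3454 = 0.3523
risk difference = 0.1115 − 0.3523 = -0.24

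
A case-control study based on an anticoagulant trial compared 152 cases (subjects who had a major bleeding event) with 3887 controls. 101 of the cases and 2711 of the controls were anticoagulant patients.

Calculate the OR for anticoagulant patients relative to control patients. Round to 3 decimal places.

odds, anticoagulant patients = 101/2711 = 0.03726
odds, control patients = 51/1176 = 0.04337
OR = 0.03726 / 0.04337 = 0.859

OR ≈ 0.859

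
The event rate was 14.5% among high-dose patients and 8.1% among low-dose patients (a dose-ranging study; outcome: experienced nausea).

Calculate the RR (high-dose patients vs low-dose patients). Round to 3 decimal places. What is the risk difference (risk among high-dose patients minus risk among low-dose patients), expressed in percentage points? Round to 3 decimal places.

RR = 0.1450 / 0.0810 = 1.790
risk difference = 0.1450 − 0.0810 = 0.0640 → 6.400 percentage points

RR = 1.790; RD = 6.400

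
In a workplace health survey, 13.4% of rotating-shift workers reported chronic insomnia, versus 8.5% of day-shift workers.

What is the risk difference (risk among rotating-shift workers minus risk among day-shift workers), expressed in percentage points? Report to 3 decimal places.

4.900

risk difference = 0.1340 − 0.0850 = 0.0490 → 4.900 percentage points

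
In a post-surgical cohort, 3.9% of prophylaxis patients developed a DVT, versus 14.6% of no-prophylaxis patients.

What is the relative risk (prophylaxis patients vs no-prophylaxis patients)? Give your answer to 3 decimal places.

RR = 0.03900 / 0.14600 = 0.267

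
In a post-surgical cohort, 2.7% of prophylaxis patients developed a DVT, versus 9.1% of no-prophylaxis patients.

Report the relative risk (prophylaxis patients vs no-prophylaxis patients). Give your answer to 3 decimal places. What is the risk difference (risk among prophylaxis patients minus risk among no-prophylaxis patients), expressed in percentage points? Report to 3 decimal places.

RR = 0.02700 / 0.09100 = 0.297
risk difference = 0.02700 − 0.09100 = -0.06400 → -6.400 percentage points

RR = 0.297; RD = -6.400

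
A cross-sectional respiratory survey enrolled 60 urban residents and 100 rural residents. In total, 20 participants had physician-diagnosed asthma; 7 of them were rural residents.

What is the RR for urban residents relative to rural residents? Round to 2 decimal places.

RR = 3.10

urban residents with the outcome: 20 − 7 = 13
urban residents without the outcome: 60 − 13 = 47
rural residents without the outcome: 100 − 7 = 93
risk, urban residents = 13/60 = 0.2167
risk, rural residents = 7/100 = 0.0700
RR = 0.2167 / 0.0700 = 3.10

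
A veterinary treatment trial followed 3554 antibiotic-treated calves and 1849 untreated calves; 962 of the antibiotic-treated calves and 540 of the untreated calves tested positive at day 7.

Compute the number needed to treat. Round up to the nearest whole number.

risk, antibiotic-treated calves = 962/3554 = 0.270681
risk, untreated calves = 540/1849 = 0.292050
absolute risk difference = 0.021369
1 / 0.021369 = 46.797 → round up → 47

NNT: 47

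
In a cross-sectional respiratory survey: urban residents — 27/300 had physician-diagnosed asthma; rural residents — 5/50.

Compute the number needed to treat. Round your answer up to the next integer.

risk, urban residents = 27/300 = 0.090000
risk, rural residents = 5/50 = 0.100000
absolute risk difference = 0.010000
1 / 0.010000 = 100.000 → round up → 100

NNT: 100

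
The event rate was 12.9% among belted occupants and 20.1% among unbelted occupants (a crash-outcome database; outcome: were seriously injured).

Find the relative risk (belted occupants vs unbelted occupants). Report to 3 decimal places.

RR = 0.1290 / 0.2010 = 0.642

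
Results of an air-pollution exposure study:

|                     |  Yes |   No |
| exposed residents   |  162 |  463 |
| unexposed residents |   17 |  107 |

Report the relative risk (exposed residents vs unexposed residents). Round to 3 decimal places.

risk, exposed residents = 162/625 = 0.2592
risk, unexposed residents = 17/124 = 0.1371
RR = 0.2592 / 0.1371 = 1.891

RR: 1.891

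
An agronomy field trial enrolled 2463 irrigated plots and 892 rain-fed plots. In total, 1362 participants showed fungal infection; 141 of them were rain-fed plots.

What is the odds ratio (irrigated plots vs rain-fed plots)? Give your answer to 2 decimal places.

OR ≈ 5.24

irrigated plots with the outcome: 1362 − 141 = 1221
irrigated plots without the outcome: 2463 − 1221 = 1242
rain-fed plots without the outcome: 892 − 141 = 751
OR = (1221 × 751) / (1242 × 141) = 916971/175122 ≈ 5.24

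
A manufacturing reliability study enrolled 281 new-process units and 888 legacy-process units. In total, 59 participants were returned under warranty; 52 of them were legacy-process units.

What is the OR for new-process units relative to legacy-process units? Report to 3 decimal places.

0.411

new-process units with the outcome: 59 − 52 = 7
new-process units without the outcome: 281 − 7 = 274
legacy-process units without the outcome: 888 − 52 = 836
OR = (7 × 836) / (274 × 52) = 5852/14248 ≈ 0.411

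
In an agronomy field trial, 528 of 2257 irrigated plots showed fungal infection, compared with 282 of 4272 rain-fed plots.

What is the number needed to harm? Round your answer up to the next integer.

NNH ≈ 6

risk, irrigated plots = 528/2257 = 0.233939
risk, rain-fed plots = 282/4272 = 0.066011
absolute risk difference = 0.167928
1 / 0.167928 = 5.955 → round up → 6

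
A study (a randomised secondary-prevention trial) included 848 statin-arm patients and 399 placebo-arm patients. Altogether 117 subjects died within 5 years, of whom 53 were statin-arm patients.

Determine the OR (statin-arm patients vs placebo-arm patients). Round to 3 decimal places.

0.349

statin-arm patients without the outcome: 848 − 53 = 795
placebo-arm patients with the outcome: 117 − 53 = 64
placebo-arm patients without the outcome: 399 − 64 = 335
OR = (53 × 335) / (795 × 64) = 17755/50880 ≈ 0.349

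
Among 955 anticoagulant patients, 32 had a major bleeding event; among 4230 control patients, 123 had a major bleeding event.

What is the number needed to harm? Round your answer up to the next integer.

risk, anticoagulant patients = 32/955 = 0.033508
risk, control patients = 123/4230 = 0.029078
absolute risk difference = 0.004430
1 / 0.004430 = 225.734 → round up → 226

NNH ≈ 226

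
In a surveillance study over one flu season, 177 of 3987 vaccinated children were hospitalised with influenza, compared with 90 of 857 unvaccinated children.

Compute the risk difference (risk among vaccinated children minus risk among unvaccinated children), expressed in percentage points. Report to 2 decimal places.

risk, vaccinated children = 177/3987 = 0.04439
risk, unvaccinated children = 90/857 = 0.10502
risk difference = 0.04439 − 0.10502 = -0.06062 → -6.06 percentage points

RD = -6.06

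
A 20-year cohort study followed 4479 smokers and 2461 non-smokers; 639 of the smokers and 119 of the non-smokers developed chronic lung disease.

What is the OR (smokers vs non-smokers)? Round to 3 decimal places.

OR = 3.275

odds, smokers = 639/3840 = 0.16641
odds, non-smokers = 119/2342 = 0.05081
OR = 0.16641 / 0.05081 = 3.275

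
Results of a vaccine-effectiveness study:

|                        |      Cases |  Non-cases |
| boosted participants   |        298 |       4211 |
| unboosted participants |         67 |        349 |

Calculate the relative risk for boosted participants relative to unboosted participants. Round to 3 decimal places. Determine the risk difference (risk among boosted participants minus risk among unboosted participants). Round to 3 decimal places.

risk, boosted participants = 298/4509 = 0.0661
risk, unboosted participants = 67/416 = 0.1611
RR = 0.0661 / 0.1611 = 0.410
risk difference = 0.0661 − 0.1611 = -0.095

RR = 0.410; RD = -0.095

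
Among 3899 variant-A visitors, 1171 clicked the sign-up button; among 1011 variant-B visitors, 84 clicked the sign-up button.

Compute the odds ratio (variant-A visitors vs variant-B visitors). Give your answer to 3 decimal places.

OR = (1171 × 927) / (2728 × 84) = 1085517/229152 ≈ 4.737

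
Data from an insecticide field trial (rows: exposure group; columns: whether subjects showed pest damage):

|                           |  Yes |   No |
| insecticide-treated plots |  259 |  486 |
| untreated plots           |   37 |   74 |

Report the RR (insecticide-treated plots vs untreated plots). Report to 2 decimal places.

risk, insecticide-treated plots = 259/745 = 0.3477
risk, untreated plots = 37/111 = 0.3333
RR = 0.3477 / 0.3333 = 1.04

RR = 1.04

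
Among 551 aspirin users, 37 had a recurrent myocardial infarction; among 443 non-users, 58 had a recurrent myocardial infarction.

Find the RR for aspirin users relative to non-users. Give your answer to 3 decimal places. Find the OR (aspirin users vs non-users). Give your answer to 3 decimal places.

RR = 0.513; OR = 0.478

risk, aspirin users = 37/551 = 0.0672
risk, non-users = 58/443 = 0.1309
RR = 0.0672 / 0.1309 = 0.513
odds, aspirin users = 37/514 = 0.0720
odds, non-users = 58/385 = 0.1506
OR = 0.0720 / 0.1506 = 0.478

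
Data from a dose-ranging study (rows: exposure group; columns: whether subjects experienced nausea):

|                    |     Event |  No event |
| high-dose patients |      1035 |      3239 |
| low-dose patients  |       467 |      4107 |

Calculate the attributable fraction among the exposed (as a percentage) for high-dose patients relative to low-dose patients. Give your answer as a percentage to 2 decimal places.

risk, high-dose patients = 1035/4274 = 0.2422
risk, low-dose patients = 467/4574 = 0.1021
AR% = (0.2422 − 0.1021) / 0.2422 = 0.5784 → 57.84%

AR%: 57.84%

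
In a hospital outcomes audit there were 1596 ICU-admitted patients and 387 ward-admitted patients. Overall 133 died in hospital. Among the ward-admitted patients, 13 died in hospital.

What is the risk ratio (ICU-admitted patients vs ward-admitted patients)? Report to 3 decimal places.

ICU-admitted patients with the outcome: 133 − 13 = 120
ICU-admitted patients without the outcome: 1596 − 120 = 1476
ward-admitted patients without the outcome: 387 − 13 = 374
risk, ICU-admitted patients = 120/1596 = 0.07519
risk, ward-admitted patients = 13/387 = 0.03359
RR = 0.07519 / 0.03359 = 2.238

RR: 2.238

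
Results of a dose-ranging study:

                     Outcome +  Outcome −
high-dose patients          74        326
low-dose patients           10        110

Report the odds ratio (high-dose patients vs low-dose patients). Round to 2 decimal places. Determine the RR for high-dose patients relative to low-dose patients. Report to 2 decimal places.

OR = 2.50; RR = 2.22

odds, high-dose patients = 74/326 = 0.2270
odds, low-dose patients = 10/110 = 0.0909
OR = 0.2270 / 0.0909 = 2.50
risk, high-dose patients = 74/400 = 0.1850
risk, low-dose patients = 10/120 = 0.0833
RR = 0.1850 / 0.0833 = 2.22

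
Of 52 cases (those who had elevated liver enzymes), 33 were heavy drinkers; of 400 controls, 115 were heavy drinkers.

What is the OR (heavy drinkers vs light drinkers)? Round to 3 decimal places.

OR = (33 × 285) / (115 × 19) = 9405/2185 ≈ 4.304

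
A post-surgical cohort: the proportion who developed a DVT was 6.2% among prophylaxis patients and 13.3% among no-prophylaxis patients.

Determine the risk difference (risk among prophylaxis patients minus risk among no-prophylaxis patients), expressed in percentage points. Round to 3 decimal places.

risk difference = 0.0620 − 0.1330 = -0.0710 → -7.100 percentage points

-7.100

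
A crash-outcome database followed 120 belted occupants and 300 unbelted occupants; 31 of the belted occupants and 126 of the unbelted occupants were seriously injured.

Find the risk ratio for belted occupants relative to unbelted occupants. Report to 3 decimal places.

risk, belted occupants = 31/120 = 0.2583
risk, unbelted occupants = 126/300 = 0.4200
RR = 0.2583 / 0.4200 = 0.615

RR ≈ 0.615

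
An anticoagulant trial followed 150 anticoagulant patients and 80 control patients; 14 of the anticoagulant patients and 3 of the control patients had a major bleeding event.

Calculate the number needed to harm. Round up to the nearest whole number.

risk, anticoagulant patients = 14/150 = 0.093333
risk, control patients = 3/80 = 0.037500
absolute risk difference = 0.055833
1 / 0.055833 = 17.911 → round up → 18

NNH: 18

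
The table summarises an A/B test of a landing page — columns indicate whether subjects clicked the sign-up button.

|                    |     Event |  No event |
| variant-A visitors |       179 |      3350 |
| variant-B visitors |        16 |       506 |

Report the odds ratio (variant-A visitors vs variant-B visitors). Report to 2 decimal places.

OR = (179 × 506) / (3350 × 16) = 90574/53600 ≈ 1.69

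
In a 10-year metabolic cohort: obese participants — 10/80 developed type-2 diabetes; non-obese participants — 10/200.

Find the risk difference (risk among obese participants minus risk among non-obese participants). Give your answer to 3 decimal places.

0.075

risk, obese participants = 10/80 = 0.1250
risk, non-obese participants = 10/200 = 0.0500
risk difference = 0.1250 − 0.0500 = 0.075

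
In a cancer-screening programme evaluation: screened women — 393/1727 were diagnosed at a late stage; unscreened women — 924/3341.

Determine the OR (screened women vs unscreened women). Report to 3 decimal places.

OR = (393 × 2417) / (1334 × 924) = 949881/1232616 ≈ 0.771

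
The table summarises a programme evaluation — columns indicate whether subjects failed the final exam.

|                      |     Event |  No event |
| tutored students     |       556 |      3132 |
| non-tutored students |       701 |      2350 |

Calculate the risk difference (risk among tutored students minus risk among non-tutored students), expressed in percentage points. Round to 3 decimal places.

RD = -7.900

risk, tutored students = 556/3688 = 0.1508
risk, non-tutored students = 701/3051 = 0.2298
risk difference = 0.1508 − 0.2298 = -0.0790 → -7.900 percentage points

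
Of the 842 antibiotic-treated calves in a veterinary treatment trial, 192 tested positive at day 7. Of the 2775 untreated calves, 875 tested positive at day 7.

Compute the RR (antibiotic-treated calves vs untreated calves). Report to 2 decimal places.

RR: 0.72

risk, antibiotic-treated calves = 192/842 = 0.2280
risk, untreated calves = 875/2775 = 0.3153
RR = 0.2280 / 0.3153 = 0.72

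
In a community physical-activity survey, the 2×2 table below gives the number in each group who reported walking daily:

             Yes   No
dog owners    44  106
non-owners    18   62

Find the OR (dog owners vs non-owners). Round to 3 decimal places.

OR = (44 × 62) / (106 × 18) = 2728/1908 ≈ 1.430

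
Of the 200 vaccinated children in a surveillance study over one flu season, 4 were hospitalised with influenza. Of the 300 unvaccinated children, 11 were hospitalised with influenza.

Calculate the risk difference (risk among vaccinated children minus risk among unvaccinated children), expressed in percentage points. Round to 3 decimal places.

risk, vaccinated children = 4/200 = 0.02000
risk, unvaccinated children = 11/300 = 0.03667
risk difference = 0.02000 − 0.03667 = -0.01667 → -1.667 percentage points

RD ≈ -1.667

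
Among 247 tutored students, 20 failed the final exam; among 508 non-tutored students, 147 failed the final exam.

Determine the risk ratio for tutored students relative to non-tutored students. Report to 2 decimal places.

RR: 0.28

risk, tutored students = 20/247 = 0.0810
risk, non-tutored students = 147/508 = 0.2894
RR = 0.0810 / 0.2894 = 0.28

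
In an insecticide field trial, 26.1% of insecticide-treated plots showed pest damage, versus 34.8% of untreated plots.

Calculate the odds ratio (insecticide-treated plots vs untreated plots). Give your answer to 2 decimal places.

odds, insecticide-treated plots = 0.2610/0.7390 = 0.3532
odds, untreated plots = 0.3480/0.6520 = 0.5337
OR = 0.3532 / 0.5337 = 0.66

OR = 0.66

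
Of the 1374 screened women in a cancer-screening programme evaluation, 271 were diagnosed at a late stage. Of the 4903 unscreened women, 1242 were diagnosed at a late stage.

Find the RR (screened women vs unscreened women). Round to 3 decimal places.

risk, screened women = 271/1374 = 0.1972
risk, unscreened women = 1242/4903 = 0.2533
RR = 0.1972 / 0.2533 = 0.779

0.779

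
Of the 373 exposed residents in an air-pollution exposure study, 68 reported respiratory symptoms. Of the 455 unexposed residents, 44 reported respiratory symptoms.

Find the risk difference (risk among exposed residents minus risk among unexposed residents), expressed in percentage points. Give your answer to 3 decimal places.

RD: 8.560

risk, exposed residents = 68/373 = 0.1823
risk, unexposed residents = 44/455 = 0.0967
risk difference = 0.1823 − 0.0967 = 0.0856 → 8.560 percentage points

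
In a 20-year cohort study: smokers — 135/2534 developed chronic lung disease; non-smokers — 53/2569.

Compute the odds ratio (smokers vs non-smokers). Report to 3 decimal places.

OR = (135 × 2516) / (2399 × 53) = 339660/127147 ≈ 2.671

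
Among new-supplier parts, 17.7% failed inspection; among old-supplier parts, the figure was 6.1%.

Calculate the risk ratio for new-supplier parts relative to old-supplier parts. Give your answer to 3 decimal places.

RR = 0.1770 / 0.0610 = 2.902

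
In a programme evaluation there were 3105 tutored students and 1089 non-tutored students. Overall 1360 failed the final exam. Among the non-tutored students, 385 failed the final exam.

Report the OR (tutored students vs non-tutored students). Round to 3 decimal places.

tutored students with the outcome: 1360 − 385 = 975
tutored students without the outcome: 3105 − 975 = 2130
non-tutored students without the outcome: 1089 − 385 = 704
OR = (975 × 704) / (2130 × 385) = 686400/820050 ≈ 0.837

OR: 0.837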